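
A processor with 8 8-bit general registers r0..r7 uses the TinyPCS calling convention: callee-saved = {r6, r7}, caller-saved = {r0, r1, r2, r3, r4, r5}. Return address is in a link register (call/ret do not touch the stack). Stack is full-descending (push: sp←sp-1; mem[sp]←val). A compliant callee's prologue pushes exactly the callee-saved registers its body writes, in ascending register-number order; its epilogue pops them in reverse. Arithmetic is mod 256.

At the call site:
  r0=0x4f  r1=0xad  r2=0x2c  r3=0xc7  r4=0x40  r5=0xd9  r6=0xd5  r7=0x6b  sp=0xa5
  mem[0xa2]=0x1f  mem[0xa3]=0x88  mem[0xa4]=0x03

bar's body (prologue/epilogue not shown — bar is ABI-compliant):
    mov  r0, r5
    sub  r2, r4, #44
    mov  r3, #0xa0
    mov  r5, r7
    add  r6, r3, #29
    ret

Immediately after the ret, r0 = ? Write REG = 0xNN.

prologue: push r6 -> mem[0xa4]=0xd5, sp=0xa4
body[0] mov  r0, r5 -> r0=0xd9
body[1] sub  r2, r4, #44 -> r2=0x14
body[2] mov  r3, #0xa0 -> r3=0xa0
body[3] mov  r5, r7 -> r5=0x6b
body[4] add  r6, r3, #29 -> r6=0xbd
epilogue: pop r6=0xd5, sp=0xa5
r0 is caller-saved -> body value

REG = 0xd9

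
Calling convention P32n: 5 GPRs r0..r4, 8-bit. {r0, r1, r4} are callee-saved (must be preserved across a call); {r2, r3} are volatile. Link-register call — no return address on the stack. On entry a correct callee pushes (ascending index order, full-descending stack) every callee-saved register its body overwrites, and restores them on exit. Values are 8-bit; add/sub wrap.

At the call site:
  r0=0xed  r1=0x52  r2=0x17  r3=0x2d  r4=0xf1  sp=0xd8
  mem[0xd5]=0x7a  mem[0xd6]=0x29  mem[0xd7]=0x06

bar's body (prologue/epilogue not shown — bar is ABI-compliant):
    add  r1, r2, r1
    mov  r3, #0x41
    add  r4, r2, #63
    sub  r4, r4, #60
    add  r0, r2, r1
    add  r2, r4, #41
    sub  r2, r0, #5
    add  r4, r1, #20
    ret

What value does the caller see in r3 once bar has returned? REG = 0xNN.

prologue: push r0 -> mem[0xd7]=0xed, sp=0xd7
prologue: push r1 -> mem[0xd6]=0x52, sp=0xd6
prologue: push r4 -> mem[0xd5]=0xf1, sp=0xd5
body[0] add  r1, r2, r1 -> r1=0x69
body[1] mov  r3, #0x41 -> r3=0x41
body[2] add  r4, r2, #63 -> r4=0x56
body[3] sub  r4, r4, #60 -> r4=0x1a
body[4] add  r0, r2, r1 -> r0=0x80
body[5] add  r2, r4, #41 -> r2=0x43
body[6] sub  r2, r0, #5 -> r2=0x7b
body[7] add  r4, r1, #20 -> r4=0x7d
epilogue: pop r4=0xf1, sp=0xd6
epilogue: pop r1=0x52, sp=0xd7
epilogue: pop r0=0xed, sp=0xd8
r3 is caller-saved -> body value

REG = 0x41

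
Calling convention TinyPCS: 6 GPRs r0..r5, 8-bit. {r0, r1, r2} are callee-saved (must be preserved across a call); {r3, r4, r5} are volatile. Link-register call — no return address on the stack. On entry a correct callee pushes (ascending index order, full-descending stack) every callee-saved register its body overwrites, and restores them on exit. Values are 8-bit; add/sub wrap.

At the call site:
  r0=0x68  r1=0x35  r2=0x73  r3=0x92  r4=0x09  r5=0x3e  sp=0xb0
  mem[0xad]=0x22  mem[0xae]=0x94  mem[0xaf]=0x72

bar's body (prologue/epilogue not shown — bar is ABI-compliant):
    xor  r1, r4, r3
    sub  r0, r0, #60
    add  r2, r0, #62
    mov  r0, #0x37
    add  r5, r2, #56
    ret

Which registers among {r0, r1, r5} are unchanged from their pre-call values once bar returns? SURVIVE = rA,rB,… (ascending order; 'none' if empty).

SURVIVE = r0,r1

prologue: push r0 → mem[0xaf]=0x68, sp=0xaf
prologue: push r1 → mem[0xae]=0x35, sp=0xae
prologue: push r2 → mem[0xad]=0x73, sp=0xad
body[0] xor  r1, r4, r3 → r1=0x9b
body[1] sub  r0, r0, #60 → r0=0x2c
body[2] add  r2, r0, #62 → r2=0x6a
body[3] mov  r0, #0x37 → r0=0x37
body[4] add  r5, r2, #56 → r5=0xa2
epilogue: pop r2=0x73, sp=0xae
epilogue: pop r1=0x35, sp=0xaf
epilogue: pop r0=0x68, sp=0xb0
r0: callee-saved, written=True
r1: callee-saved, written=True
r5: caller-saved, written=True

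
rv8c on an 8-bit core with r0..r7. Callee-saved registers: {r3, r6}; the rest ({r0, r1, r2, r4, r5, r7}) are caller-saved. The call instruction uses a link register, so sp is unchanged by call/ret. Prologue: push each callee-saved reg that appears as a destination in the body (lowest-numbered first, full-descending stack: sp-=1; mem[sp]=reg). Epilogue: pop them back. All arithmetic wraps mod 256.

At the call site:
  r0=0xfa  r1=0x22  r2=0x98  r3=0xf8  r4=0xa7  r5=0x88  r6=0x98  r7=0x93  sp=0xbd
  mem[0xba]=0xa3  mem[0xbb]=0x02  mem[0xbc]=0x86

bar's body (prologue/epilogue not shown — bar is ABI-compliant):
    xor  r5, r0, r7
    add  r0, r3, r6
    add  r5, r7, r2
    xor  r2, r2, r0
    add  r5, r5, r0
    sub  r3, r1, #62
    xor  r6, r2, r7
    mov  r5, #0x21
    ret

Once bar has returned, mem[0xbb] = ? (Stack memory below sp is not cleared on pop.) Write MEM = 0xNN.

MEM = 0x98

prologue: push r3 -> mem[0xbc]=0xf8, sp=0xbc
prologue: push r6 -> mem[0xbb]=0x98, sp=0xbb
body[0] xor  r5, r0, r7 -> r5=0x69
body[1] add  r0, r3, r6 -> r0=0x90
body[2] add  r5, r7, r2 -> r5=0x2b
body[3] xor  r2, r2, r0 -> r2=0x08
body[4] add  r5, r5, r0 -> r5=0xbb
body[5] sub  r3, r1, #62 -> r3=0xe4
body[6] xor  r6, r2, r7 -> r6=0x9b
body[7] mov  r5, #0x21 -> r5=0x21
epilogue: pop r6=0x98, sp=0xbc
epilogue: pop r3=0xf8, sp=0xbd
prologue pushed ['r3', 'r6'] at ['0xbc', '0xbb']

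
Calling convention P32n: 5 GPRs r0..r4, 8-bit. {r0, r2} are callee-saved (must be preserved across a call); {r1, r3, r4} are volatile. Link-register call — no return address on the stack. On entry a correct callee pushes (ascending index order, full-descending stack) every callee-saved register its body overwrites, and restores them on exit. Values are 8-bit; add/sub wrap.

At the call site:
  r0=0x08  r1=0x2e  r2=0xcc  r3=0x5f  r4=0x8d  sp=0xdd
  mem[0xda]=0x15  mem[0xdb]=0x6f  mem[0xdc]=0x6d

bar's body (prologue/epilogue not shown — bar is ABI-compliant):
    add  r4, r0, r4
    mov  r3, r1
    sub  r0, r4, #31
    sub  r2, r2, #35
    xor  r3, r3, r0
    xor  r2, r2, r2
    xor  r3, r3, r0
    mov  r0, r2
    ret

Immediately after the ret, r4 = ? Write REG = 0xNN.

prologue: push r0 → mem[0xdc]=0x08, sp=0xdc
prologue: push r2 → mem[0xdb]=0xcc, sp=0xdb
body[0] add  r4, r0, r4 → r4=0x95
body[1] mov  r3, r1 → r3=0x2e
body[2] sub  r0, r4, #31 → r0=0x76
body[3] sub  r2, r2, #35 → r2=0xa9
body[4] xor  r3, r3, r0 → r3=0x58
body[5] xor  r2, r2, r2 → r2=0x00
body[6] xor  r3, r3, r0 → r3=0x2e
body[7] mov  r0, r2 → r0=0x00
epilogue: pop r2=0xcc, sp=0xdc
epilogue: pop r0=0x08, sp=0xdd
r4 is caller-saved → body value

REG = 0x95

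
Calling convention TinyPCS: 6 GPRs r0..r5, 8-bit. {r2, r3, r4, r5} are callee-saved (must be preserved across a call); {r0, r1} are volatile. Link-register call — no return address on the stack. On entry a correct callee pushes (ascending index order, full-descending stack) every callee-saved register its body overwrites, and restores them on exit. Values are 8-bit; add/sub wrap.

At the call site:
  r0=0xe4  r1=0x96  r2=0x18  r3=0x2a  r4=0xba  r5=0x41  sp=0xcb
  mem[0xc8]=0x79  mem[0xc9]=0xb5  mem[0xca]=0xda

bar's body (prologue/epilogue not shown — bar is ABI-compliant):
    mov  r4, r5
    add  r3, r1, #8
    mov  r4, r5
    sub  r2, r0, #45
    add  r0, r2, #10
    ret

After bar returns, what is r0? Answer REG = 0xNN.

prologue: push r2 -> mem[0xca]=0x18, sp=0xca
prologue: push r3 -> mem[0xc9]=0x2a, sp=0xc9
prologue: push r4 -> mem[0xc8]=0xba, sp=0xc8
body[0] mov  r4, r5 -> r4=0x41
body[1] add  r3, r1, #8 -> r3=0x9e
body[2] mov  r4, r5 -> r4=0x41
body[3] sub  r2, r0, #45 -> r2=0xb7
body[4] add  r0, r2, #10 -> r0=0xc1
epilogue: pop r4=0xba, sp=0xc9
epilogue: pop r3=0x2a, sp=0xca
epilogue: pop r2=0x18, sp=0xcb
r0 is caller-saved -> body value

REG = 0xc1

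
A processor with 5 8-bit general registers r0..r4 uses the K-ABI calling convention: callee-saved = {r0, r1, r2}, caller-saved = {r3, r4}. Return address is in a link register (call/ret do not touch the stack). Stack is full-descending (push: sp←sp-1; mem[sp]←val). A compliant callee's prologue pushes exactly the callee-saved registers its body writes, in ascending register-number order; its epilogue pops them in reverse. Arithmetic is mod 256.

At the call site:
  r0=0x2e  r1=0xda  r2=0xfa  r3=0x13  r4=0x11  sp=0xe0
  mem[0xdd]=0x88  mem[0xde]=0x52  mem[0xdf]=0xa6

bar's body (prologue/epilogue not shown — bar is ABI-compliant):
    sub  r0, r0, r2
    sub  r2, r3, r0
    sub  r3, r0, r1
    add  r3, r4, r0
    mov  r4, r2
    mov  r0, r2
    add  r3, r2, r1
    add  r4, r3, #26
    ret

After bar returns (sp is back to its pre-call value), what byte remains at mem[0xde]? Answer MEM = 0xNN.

prologue: push r0 → mem[0xdf]=0x2e, sp=0xdf
prologue: push r2 → mem[0xde]=0xfa, sp=0xde
body[0] sub  r0, r0, r2 → r0=0x34
body[1] sub  r2, r3, r0 → r2=0xdf
body[2] sub  r3, r0, r1 → r3=0x5a
body[3] add  r3, r4, r0 → r3=0x45
body[4] mov  r4, r2 → r4=0xdf
body[5] mov  r0, r2 → r0=0xdf
body[6] add  r3, r2, r1 → r3=0xb9
body[7] add  r4, r3, #26 → r4=0xd3
epilogue: pop r2=0xfa, sp=0xdf
epilogue: pop r0=0x2e, sp=0xe0
prologue pushed ['r0', 'r2'] at ['0xdf', '0xde']

MEM = 0xfa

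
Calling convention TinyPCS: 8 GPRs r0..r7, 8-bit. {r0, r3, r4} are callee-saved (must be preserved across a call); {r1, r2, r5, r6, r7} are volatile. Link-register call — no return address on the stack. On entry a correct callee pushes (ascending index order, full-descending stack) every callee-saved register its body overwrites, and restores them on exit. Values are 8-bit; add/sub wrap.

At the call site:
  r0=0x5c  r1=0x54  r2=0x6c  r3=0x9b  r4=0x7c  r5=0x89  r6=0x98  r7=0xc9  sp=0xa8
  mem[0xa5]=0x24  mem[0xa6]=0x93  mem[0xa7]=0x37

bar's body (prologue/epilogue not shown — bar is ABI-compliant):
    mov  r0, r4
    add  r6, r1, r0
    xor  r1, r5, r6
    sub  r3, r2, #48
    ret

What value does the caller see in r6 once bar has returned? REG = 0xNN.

prologue: push r0 → mem[0xa7]=0x5c, sp=0xa7
prologue: push r3 → mem[0xa6]=0x9b, sp=0xa6
body[0] mov  r0, r4 → r0=0x7c
body[1] add  r6, r1, r0 → r6=0xd0
body[2] xor  r1, r5, r6 → r1=0x59
body[3] sub  r3, r2, #48 → r3=0x3c
epilogue: pop r3=0x9b, sp=0xa7
epilogue: pop r0=0x5c, sp=0xa8
r6 is caller-saved → body value

REG = 0xd0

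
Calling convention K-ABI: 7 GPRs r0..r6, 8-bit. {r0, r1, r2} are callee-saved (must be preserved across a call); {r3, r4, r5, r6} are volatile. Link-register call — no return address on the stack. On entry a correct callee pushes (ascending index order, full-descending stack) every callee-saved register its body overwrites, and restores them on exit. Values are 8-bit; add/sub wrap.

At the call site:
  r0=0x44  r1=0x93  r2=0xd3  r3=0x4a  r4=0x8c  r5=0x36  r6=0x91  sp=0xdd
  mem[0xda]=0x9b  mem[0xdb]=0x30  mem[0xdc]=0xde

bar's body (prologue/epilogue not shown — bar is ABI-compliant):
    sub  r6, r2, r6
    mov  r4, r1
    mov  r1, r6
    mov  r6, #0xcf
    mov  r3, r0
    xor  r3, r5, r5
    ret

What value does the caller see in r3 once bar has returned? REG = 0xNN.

REG = 0x00

prologue: push r1 -> mem[0xdc]=0x93, sp=0xdc
body[0] sub  r6, r2, r6 -> r6=0x42
body[1] mov  r4, r1 -> r4=0x93
body[2] mov  r1, r6 -> r1=0x42
body[3] mov  r6, #0xcf -> r6=0xcf
body[4] mov  r3, r0 -> r3=0x44
body[5] xor  r3, r5, r5 -> r3=0x00
epilogue: pop r1=0x93, sp=0xdd
r3 is caller-saved -> body value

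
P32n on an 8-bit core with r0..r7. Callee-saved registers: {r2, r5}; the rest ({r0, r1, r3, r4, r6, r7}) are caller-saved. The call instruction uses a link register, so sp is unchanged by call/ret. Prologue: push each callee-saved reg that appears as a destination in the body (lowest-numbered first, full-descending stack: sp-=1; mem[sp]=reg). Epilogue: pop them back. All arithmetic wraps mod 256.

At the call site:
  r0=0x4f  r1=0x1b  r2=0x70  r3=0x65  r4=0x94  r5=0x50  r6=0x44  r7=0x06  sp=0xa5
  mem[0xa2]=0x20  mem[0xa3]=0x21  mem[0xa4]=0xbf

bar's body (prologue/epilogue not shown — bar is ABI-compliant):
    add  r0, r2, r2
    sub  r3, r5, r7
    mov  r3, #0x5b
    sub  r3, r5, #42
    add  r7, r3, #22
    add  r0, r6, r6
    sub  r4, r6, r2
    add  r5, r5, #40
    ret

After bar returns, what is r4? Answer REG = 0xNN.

REG = 0xd4

prologue: push r5 → mem[0xa4]=0x50, sp=0xa4
body[0] add  r0, r2, r2 → r0=0xe0
body[1] sub  r3, r5, r7 → r3=0x4a
body[2] mov  r3, #0x5b → r3=0x5b
body[3] sub  r3, r5, #42 → r3=0x26
body[4] add  r7, r3, #22 → r7=0x3c
body[5] add  r0, r6, r6 → r0=0x88
body[6] sub  r4, r6, r2 → r4=0xd4
body[7] add  r5, r5, #40 → r5=0x78
epilogue: pop r5=0x50, sp=0xa5
r4 is caller-saved → body value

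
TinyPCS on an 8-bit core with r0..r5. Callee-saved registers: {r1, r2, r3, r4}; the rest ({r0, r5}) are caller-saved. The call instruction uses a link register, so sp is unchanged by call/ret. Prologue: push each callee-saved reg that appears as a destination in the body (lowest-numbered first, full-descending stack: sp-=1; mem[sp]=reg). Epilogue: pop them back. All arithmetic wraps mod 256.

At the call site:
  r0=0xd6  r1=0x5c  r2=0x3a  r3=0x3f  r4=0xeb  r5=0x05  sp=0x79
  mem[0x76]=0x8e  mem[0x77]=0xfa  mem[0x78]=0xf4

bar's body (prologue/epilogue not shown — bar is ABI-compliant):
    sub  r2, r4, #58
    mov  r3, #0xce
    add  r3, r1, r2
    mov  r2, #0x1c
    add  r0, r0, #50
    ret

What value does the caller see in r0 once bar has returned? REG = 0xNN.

REG = 0x08

prologue: push r2 → mem[0x78]=0x3a, sp=0x78
prologue: push r3 → mem[0x77]=0x3f, sp=0x77
body[0] sub  r2, r4, #58 → r2=0xb1
body[1] mov  r3, #0xce → r3=0xce
body[2] add  r3, r1, r2 → r3=0x0d
body[3] mov  r2, #0x1c → r2=0x1c
body[4] add  r0, r0, #50 → r0=0x08
epilogue: pop r3=0x3f, sp=0x78
epilogue: pop r2=0x3a, sp=0x79
r0 is caller-saved → body value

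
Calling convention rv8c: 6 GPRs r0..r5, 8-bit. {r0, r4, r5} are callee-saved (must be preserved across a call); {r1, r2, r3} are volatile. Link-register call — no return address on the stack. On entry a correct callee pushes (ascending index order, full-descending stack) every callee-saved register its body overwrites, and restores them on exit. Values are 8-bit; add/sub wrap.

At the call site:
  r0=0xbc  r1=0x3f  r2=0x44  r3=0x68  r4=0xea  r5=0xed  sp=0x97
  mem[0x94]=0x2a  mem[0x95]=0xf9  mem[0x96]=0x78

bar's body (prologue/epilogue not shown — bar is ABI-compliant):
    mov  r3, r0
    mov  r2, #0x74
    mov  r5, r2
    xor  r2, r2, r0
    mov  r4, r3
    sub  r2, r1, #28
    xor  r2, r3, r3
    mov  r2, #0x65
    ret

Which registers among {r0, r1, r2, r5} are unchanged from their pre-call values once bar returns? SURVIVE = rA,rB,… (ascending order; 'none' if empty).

SURVIVE = r0,r1,r5

prologue: push r4 -> mem[0x96]=0xea, sp=0x96
prologue: push r5 -> mem[0x95]=0xed, sp=0x95
body[0] mov  r3, r0 -> r3=0xbc
body[1] mov  r2, #0x74 -> r2=0x74
body[2] mov  r5, r2 -> r5=0x74
body[3] xor  r2, r2, r0 -> r2=0xc8
body[4] mov  r4, r3 -> r4=0xbc
body[5] sub  r2, r1, #28 -> r2=0x23
body[6] xor  r2, r3, r3 -> r2=0x00
body[7] mov  r2, #0x65 -> r2=0x65
epilogue: pop r5=0xed, sp=0x96
epilogue: pop r4=0xea, sp=0x97
r0: callee-saved, written=False
r1: caller-saved, written=False
r2: caller-saved, written=True
r5: callee-saved, written=True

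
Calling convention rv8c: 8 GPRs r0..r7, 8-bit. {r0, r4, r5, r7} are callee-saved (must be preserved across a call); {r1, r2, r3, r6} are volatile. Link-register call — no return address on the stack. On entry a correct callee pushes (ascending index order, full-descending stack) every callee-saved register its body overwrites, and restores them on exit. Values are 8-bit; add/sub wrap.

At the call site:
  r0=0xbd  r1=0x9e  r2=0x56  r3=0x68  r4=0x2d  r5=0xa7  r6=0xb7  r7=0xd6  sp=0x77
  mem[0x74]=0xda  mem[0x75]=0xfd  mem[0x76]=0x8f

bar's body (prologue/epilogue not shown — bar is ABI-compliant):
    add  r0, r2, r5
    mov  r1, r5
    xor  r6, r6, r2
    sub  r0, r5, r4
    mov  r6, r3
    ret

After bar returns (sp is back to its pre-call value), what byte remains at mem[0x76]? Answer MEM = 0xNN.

prologue: push r0 -> mem[0x76]=0xbd, sp=0x76
body[0] add  r0, r2, r5 -> r0=0xfd
body[1] mov  r1, r5 -> r1=0xa7
body[2] xor  r6, r6, r2 -> r6=0xe1
body[3] sub  r0, r5, r4 -> r0=0x7a
body[4] mov  r6, r3 -> r6=0x68
epilogue: pop r0=0xbd, sp=0x77
prologue pushed ['r0'] at ['0x76']

MEM = 0xbd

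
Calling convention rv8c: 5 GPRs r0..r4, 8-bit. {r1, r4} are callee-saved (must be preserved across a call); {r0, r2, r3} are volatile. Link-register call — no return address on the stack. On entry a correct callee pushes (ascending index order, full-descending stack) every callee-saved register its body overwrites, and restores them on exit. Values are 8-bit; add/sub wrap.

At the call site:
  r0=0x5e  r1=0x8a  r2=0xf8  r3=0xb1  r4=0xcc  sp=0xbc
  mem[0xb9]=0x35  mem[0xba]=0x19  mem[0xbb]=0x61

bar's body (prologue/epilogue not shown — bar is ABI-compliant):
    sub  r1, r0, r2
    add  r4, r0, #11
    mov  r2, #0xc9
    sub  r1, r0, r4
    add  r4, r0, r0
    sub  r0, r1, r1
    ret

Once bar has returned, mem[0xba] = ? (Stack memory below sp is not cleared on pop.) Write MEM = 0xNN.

MEM = 0xcc

prologue: push r1 -> mem[0xbb]=0x8a, sp=0xbb
prologue: push r4 -> mem[0xba]=0xcc, sp=0xba
body[0] sub  r1, r0, r2 -> r1=0x66
body[1] add  r4, r0, #11 -> r4=0x69
body[2] mov  r2, #0xc9 -> r2=0xc9
body[3] sub  r1, r0, r4 -> r1=0xf5
body[4] add  r4, r0, r0 -> r4=0xbc
body[5] sub  r0, r1, r1 -> r0=0x00
epilogue: pop r4=0xcc, sp=0xbb
epilogue: pop r1=0x8a, sp=0xbc
prologue pushed ['r1', 'r4'] at ['0xbb', '0xba']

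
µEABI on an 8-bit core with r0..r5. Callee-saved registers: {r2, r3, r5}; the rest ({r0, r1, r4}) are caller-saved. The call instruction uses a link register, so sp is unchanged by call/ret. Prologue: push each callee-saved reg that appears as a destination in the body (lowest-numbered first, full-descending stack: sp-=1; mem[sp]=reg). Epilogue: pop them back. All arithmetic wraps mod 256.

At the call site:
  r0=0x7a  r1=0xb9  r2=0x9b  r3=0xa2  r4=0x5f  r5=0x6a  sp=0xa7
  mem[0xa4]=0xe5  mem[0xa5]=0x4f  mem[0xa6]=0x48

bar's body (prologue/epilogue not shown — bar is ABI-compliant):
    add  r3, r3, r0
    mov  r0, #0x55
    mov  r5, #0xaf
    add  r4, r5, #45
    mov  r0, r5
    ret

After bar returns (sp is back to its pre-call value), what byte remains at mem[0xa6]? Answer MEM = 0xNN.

MEM = 0xa2

prologue: push r3 -> mem[0xa6]=0xa2, sp=0xa6
prologue: push r5 -> mem[0xa5]=0x6a, sp=0xa5
body[0] add  r3, r3, r0 -> r3=0x1c
body[1] mov  r0, #0x55 -> r0=0x55
body[2] mov  r5, #0xaf -> r5=0xaf
body[3] add  r4, r5, #45 -> r4=0xdc
body[4] mov  r0, r5 -> r0=0xaf
epilogue: pop r5=0x6a, sp=0xa6
epilogue: pop r3=0xa2, sp=0xa7
prologue pushed ['r3', 'r5'] at ['0xa6', '0xa5']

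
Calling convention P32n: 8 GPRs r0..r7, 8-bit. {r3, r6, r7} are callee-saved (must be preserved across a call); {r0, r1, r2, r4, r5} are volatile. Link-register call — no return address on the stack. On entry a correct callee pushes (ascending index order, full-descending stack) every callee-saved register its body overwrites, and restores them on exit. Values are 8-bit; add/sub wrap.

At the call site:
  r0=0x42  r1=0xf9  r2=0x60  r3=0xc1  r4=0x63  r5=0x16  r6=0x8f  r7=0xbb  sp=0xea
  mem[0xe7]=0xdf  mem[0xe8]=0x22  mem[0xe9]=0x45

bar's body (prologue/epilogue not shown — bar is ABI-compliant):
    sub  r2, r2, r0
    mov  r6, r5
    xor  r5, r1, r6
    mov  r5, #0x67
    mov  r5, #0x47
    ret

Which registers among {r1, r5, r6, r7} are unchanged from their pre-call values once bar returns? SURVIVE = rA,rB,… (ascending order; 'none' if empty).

prologue: push r6 -> mem[0xe9]=0x8f, sp=0xe9
body[0] sub  r2, r2, r0 -> r2=0x1e
body[1] mov  r6, r5 -> r6=0x16
body[2] xor  r5, r1, r6 -> r5=0xef
body[3] mov  r5, #0x67 -> r5=0x67
body[4] mov  r5, #0x47 -> r5=0x47
epilogue: pop r6=0x8f, sp=0xea
r1: caller-saved, written=False
r5: caller-saved, written=True
r6: callee-saved, written=True
r7: callee-saved, written=False

SURVIVE = r1,r6,r7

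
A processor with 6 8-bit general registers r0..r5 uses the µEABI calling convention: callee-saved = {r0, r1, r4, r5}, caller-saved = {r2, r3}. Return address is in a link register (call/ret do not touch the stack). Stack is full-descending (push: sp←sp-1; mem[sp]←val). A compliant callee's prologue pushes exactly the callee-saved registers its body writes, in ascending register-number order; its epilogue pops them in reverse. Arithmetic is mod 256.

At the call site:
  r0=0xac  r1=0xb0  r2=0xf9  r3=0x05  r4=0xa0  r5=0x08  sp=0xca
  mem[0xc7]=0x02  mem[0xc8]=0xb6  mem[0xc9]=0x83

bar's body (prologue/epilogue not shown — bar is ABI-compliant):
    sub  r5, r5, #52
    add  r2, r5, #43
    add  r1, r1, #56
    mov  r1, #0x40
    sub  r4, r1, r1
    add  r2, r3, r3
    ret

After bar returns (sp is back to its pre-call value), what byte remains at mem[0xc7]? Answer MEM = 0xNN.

MEM = 0x08

prologue: push r1 → mem[0xc9]=0xb0, sp=0xc9
prologue: push r4 → mem[0xc8]=0xa0, sp=0xc8
prologue: push r5 → mem[0xc7]=0x08, sp=0xc7
body[0] sub  r5, r5, #52 → r5=0xd4
body[1] add  r2, r5, #43 → r2=0xff
body[2] add  r1, r1, #56 → r1=0xe8
body[3] mov  r1, #0x40 → r1=0x40
body[4] sub  r4, r1, r1 → r4=0x00
body[5] add  r2, r3, r3 → r2=0x0a
epilogue: pop r5=0x08, sp=0xc8
epilogue: pop r4=0xa0, sp=0xc9
epilogue: pop r1=0xb0, sp=0xca
prologue pushed ['r1', 'r4', 'r5'] at ['0xc9', '0xc8', '0xc7']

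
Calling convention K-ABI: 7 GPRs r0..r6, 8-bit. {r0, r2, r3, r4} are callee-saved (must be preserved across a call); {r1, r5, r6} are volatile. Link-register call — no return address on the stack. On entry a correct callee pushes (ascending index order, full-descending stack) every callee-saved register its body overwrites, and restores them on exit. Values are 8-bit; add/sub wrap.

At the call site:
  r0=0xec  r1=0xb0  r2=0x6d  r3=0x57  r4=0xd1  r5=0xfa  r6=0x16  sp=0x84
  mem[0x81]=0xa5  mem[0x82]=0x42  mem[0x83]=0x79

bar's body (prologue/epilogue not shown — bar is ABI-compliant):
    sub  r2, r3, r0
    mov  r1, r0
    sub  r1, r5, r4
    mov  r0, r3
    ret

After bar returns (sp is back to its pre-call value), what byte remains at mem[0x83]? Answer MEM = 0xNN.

MEM = 0xec

prologue: push r0 → mem[0x83]=0xec, sp=0x83
prologue: push r2 → mem[0x82]=0x6d, sp=0x82
body[0] sub  r2, r3, r0 → r2=0x6b
body[1] mov  r1, r0 → r1=0xec
body[2] sub  r1, r5, r4 → r1=0x29
body[3] mov  r0, r3 → r0=0x57
epilogue: pop r2=0x6d, sp=0x83
epilogue: pop r0=0xec, sp=0x84
prologue pushed ['r0', 'r2'] at ['0x83', '0x82']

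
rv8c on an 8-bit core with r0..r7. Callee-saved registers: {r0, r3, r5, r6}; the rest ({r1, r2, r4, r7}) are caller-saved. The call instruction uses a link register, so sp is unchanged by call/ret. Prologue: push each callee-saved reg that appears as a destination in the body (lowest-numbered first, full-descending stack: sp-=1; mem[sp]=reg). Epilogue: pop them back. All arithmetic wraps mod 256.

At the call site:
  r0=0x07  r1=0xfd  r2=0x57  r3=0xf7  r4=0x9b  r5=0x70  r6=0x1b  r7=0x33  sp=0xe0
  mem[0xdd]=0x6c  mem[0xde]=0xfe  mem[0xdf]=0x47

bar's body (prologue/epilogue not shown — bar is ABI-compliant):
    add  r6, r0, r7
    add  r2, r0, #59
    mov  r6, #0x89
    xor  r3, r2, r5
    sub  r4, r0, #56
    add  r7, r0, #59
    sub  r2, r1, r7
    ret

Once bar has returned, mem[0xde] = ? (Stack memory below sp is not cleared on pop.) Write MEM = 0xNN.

MEM = 0x1b

prologue: push r3 → mem[0xdf]=0xf7, sp=0xdf
prologue: push r6 → mem[0xde]=0x1b, sp=0xde
body[0] add  r6, r0, r7 → r6=0x3a
body[1] add  r2, r0, #59 → r2=0x42
body[2] mov  r6, #0x89 → r6=0x89
body[3] xor  r3, r2, r5 → r3=0x32
body[4] sub  r4, r0, #56 → r4=0xcf
body[5] add  r7, r0, #59 → r7=0x42
body[6] sub  r2, r1, r7 → r2=0xbb
epilogue: pop r6=0x1b, sp=0xdf
epilogue: pop r3=0xf7, sp=0xe0
prologue pushed ['r3', 'r6'] at ['0xdf', '0xde']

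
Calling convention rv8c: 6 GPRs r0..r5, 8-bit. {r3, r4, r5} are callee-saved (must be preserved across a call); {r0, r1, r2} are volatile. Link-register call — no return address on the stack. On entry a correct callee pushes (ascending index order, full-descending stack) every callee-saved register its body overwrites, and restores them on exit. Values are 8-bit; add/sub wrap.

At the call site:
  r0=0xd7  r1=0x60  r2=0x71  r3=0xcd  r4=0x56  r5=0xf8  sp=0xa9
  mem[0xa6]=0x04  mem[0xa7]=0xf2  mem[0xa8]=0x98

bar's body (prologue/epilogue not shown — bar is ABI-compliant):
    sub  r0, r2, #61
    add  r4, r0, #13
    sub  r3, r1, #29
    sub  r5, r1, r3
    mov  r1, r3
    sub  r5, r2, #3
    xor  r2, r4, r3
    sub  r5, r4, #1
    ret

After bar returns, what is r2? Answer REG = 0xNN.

REG = 0x02

prologue: push r3 → mem[0xa8]=0xcd, sp=0xa8
prologue: push r4 → mem[0xa7]=0x56, sp=0xa7
prologue: push r5 → mem[0xa6]=0xf8, sp=0xa6
body[0] sub  r0, r2, #61 → r0=0x34
body[1] add  r4, r0, #13 → r4=0x41
body[2] sub  r3, r1, #29 → r3=0x43
body[3] sub  r5, r1, r3 → r5=0x1d
body[4] mov  r1, r3 → r1=0x43
body[5] sub  r5, r2, #3 → r5=0x6e
body[6] xor  r2, r4, r3 → r2=0x02
body[7] sub  r5, r4, #1 → r5=0x40
epilogue: pop r5=0xf8, sp=0xa7
epilogue: pop r4=0x56, sp=0xa8
epilogue: pop r3=0xcd, sp=0xa9
r2 is caller-saved → body value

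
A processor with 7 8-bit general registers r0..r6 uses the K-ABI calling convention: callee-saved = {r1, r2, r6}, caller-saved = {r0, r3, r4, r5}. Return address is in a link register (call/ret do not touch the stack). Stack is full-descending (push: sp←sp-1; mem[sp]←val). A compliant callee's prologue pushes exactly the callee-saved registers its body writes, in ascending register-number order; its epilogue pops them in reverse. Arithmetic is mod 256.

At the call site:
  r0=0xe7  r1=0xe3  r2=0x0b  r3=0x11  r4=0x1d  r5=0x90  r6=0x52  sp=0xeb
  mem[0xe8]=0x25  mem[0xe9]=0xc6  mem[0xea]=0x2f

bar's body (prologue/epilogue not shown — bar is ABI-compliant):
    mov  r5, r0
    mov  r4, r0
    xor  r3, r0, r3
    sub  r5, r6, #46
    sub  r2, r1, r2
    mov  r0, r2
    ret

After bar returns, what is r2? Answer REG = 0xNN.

REG = 0x0b

prologue: push r2 -> mem[0xea]=0x0b, sp=0xea
body[0] mov  r5, r0 -> r5=0xe7
body[1] mov  r4, r0 -> r4=0xe7
body[2] xor  r3, r0, r3 -> r3=0xf6
body[3] sub  r5, r6, #46 -> r5=0x24
body[4] sub  r2, r1, r2 -> r2=0xd8
body[5] mov  r0, r2 -> r0=0xd8
epilogue: pop r2=0x0b, sp=0xeb
r2 is callee-saved -> restored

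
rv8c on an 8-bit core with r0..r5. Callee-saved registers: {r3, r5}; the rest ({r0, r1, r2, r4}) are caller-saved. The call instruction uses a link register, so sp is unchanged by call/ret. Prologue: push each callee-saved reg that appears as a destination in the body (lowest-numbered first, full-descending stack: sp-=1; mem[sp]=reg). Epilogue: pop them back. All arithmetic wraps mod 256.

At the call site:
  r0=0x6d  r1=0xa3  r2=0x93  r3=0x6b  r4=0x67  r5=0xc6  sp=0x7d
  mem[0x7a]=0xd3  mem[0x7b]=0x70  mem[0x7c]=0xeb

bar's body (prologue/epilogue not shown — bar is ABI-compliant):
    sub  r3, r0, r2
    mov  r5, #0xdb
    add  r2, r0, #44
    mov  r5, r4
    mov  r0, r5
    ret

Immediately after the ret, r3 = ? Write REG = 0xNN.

REG = 0x6b

prologue: push r3 -> mem[0x7c]=0x6b, sp=0x7c
prologue: push r5 -> mem[0x7b]=0xc6, sp=0x7b
body[0] sub  r3, r0, r2 -> r3=0xda
body[1] mov  r5, #0xdb -> r5=0xdb
body[2] add  r2, r0, #44 -> r2=0x99
body[3] mov  r5, r4 -> r5=0x67
body[4] mov  r0, r5 -> r0=0x67
epilogue: pop r5=0xc6, sp=0x7c
epilogue: pop r3=0x6b, sp=0x7d
r3 is callee-saved -> restored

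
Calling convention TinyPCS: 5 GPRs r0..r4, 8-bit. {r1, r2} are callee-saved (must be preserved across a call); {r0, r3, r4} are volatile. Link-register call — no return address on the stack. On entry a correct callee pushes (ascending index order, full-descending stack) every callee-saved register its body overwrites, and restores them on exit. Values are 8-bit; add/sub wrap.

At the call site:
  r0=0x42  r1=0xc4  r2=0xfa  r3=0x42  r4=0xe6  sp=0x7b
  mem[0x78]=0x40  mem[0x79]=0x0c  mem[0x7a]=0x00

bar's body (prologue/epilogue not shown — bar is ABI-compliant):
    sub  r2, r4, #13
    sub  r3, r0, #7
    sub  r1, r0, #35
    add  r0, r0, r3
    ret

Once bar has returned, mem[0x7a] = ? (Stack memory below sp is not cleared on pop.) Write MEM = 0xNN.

MEM = 0xc4

prologue: push r1 -> mem[0x7a]=0xc4, sp=0x7a
prologue: push r2 -> mem[0x79]=0xfa, sp=0x79
body[0] sub  r2, r4, #13 -> r2=0xd9
body[1] sub  r3, r0, #7 -> r3=0x3b
body[2] sub  r1, r0, #35 -> r1=0x1f
body[3] add  r0, r0, r3 -> r0=0x7d
epilogue: pop r2=0xfa, sp=0x7a
epilogue: pop r1=0xc4, sp=0x7b
prologue pushed ['r1', 'r2'] at ['0x7a', '0x79']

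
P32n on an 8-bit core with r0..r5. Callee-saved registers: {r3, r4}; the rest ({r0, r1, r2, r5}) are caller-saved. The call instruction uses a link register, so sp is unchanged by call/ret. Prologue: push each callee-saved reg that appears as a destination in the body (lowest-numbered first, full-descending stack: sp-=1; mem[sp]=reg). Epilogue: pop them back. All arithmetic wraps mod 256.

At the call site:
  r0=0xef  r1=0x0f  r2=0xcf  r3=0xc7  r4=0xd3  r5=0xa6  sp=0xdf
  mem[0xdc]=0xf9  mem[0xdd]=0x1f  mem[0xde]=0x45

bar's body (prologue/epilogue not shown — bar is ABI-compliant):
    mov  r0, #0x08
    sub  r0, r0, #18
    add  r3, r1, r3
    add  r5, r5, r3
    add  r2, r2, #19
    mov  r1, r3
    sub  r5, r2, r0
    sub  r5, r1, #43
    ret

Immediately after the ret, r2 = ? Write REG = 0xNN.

prologue: push r3 → mem[0xde]=0xc7, sp=0xde
body[0] mov  r0, #0x08 → r0=0x08
body[1] sub  r0, r0, #18 → r0=0xf6
body[2] add  r3, r1, r3 → r3=0xd6
body[3] add  r5, r5, r3 → r5=0x7c
body[4] add  r2, r2, #19 → r2=0xe2
body[5] mov  r1, r3 → r1=0xd6
body[6] sub  r5, r2, r0 → r5=0xec
body[7] sub  r5, r1, #43 → r5=0xab
epilogue: pop r3=0xc7, sp=0xdf
r2 is caller-saved → body value

REG = 0xe2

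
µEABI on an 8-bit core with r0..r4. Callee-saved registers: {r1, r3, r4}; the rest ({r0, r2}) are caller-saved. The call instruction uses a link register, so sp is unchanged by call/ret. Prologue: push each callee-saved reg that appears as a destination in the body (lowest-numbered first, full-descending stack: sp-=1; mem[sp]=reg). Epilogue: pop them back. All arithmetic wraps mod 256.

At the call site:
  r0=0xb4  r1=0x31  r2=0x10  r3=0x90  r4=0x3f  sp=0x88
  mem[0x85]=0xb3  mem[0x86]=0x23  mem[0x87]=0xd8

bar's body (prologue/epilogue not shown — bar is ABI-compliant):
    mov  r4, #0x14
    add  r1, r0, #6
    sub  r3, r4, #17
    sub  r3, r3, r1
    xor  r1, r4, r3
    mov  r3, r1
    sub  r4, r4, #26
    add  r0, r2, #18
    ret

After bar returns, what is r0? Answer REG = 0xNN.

REG = 0x22

prologue: push r1 -> mem[0x87]=0x31, sp=0x87
prologue: push r3 -> mem[0x86]=0x90, sp=0x86
prologue: push r4 -> mem[0x85]=0x3f, sp=0x85
body[0] mov  r4, #0x14 -> r4=0x14
body[1] add  r1, r0, #6 -> r1=0xba
body[2] sub  r3, r4, #17 -> r3=0x03
body[3] sub  r3, r3, r1 -> r3=0x49
body[4] xor  r1, r4, r3 -> r1=0x5d
body[5] mov  r3, r1 -> r3=0x5d
body[6] sub  r4, r4, #26 -> r4=0xfa
body[7] add  r0, r2, #18 -> r0=0x22
epilogue: pop r4=0x3f, sp=0x86
epilogue: pop r3=0x90, sp=0x87
epilogue: pop r1=0x31, sp=0x88
r0 is caller-saved -> body value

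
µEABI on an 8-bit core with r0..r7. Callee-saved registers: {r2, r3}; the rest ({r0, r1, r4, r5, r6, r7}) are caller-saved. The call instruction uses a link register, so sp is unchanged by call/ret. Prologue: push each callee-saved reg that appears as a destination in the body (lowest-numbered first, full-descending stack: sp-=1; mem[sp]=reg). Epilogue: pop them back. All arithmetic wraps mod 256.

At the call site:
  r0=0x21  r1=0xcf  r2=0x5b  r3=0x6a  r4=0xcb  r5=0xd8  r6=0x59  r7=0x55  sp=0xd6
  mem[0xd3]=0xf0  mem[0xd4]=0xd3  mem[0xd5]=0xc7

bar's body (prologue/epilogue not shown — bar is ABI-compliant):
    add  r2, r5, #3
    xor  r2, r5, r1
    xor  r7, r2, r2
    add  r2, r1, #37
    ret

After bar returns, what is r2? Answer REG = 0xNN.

prologue: push r2 -> mem[0xd5]=0x5b, sp=0xd5
body[0] add  r2, r5, #3 -> r2=0xdb
body[1] xor  r2, r5, r1 -> r2=0x17
body[2] xor  r7, r2, r2 -> r7=0x00
body[3] add  r2, r1, #37 -> r2=0xf4
epilogue: pop r2=0x5b, sp=0xd6
r2 is callee-saved -> restored

REG = 0x5b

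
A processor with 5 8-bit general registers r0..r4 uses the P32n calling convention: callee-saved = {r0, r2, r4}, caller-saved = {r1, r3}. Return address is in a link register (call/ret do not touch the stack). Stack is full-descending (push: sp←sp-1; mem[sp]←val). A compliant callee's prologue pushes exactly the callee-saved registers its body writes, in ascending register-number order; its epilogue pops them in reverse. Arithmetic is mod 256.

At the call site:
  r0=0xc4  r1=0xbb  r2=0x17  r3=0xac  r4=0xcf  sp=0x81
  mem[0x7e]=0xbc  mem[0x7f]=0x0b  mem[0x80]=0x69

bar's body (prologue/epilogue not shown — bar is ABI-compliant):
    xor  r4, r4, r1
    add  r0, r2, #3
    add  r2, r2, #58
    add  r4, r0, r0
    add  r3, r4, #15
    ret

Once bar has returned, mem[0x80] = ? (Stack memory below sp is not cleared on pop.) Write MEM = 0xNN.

MEM = 0xc4

prologue: push r0 → mem[0x80]=0xc4, sp=0x80
prologue: push r2 → mem[0x7f]=0x17, sp=0x7f
prologue: push r4 → mem[0x7e]=0xcf, sp=0x7e
body[0] xor  r4, r4, r1 → r4=0x74
body[1] add  r0, r2, #3 → r0=0x1a
body[2] add  r2, r2, #58 → r2=0x51
body[3] add  r4, r0, r0 → r4=0x34
body[4] add  r3, r4, #15 → r3=0x43
epilogue: pop r4=0xcf, sp=0x7f
epilogue: pop r2=0x17, sp=0x80
epilogue: pop r0=0xc4, sp=0x81
prologue pushed ['r0', 'r2', 'r4'] at ['0x80', '0x7f', '0x7e']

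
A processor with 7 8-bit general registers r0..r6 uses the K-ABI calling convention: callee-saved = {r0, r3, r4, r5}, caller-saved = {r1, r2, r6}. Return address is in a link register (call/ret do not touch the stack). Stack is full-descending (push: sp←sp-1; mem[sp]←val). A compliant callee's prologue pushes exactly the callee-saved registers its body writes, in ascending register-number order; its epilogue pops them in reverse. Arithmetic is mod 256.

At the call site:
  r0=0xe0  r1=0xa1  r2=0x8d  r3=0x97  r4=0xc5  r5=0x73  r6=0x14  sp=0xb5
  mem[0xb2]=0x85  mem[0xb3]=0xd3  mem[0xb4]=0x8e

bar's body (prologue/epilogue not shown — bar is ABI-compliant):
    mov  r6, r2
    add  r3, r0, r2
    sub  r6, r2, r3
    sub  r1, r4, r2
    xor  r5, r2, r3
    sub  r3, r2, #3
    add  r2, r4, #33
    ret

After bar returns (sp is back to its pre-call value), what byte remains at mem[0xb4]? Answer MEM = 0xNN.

prologue: push r3 -> mem[0xb4]=0x97, sp=0xb4
prologue: push r5 -> mem[0xb3]=0x73, sp=0xb3
body[0] mov  r6, r2 -> r6=0x8d
body[1] add  r3, r0, r2 -> r3=0x6d
body[2] sub  r6, r2, r3 -> r6=0x20
body[3] sub  r1, r4, r2 -> r1=0x38
body[4] xor  r5, r2, r3 -> r5=0xe0
body[5] sub  r3, r2, #3 -> r3=0x8a
body[6] add  r2, r4, #33 -> r2=0xe6
epilogue: pop r5=0x73, sp=0xb4
epilogue: pop r3=0x97, sp=0xb5
prologue pushed ['r3', 'r5'] at ['0xb4', '0xb3']

MEM = 0x97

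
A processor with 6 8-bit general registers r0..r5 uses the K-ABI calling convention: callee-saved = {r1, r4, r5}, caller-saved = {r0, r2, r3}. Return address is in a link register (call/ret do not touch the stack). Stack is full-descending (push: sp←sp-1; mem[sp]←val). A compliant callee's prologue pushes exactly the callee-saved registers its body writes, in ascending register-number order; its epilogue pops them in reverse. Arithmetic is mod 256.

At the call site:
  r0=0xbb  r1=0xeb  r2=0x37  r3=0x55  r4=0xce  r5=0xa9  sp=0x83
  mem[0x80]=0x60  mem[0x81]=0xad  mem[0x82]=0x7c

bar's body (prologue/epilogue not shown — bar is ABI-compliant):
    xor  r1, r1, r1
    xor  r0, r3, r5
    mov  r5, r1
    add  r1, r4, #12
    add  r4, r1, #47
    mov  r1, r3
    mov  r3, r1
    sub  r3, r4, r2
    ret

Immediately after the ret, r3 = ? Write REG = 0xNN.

REG = 0xd2

prologue: push r1 → mem[0x82]=0xeb, sp=0x82
prologue: push r4 → mem[0x81]=0xce, sp=0x81
prologue: push r5 → mem[0x80]=0xa9, sp=0x80
body[0] xor  r1, r1, r1 → r1=0x00
body[1] xor  r0, r3, r5 → r0=0xfc
body[2] mov  r5, r1 → r5=0x00
body[3] add  r1, r4, #12 → r1=0xda
body[4] add  r4, r1, #47 → r4=0x09
body[5] mov  r1, r3 → r1=0x55
body[6] mov  r3, r1 → r3=0x55
body[7] sub  r3, r4, r2 → r3=0xd2
epilogue: pop r5=0xa9, sp=0x81
epilogue: pop r4=0xce, sp=0x82
epilogue: pop r1=0xeb, sp=0x83
r3 is caller-saved → body value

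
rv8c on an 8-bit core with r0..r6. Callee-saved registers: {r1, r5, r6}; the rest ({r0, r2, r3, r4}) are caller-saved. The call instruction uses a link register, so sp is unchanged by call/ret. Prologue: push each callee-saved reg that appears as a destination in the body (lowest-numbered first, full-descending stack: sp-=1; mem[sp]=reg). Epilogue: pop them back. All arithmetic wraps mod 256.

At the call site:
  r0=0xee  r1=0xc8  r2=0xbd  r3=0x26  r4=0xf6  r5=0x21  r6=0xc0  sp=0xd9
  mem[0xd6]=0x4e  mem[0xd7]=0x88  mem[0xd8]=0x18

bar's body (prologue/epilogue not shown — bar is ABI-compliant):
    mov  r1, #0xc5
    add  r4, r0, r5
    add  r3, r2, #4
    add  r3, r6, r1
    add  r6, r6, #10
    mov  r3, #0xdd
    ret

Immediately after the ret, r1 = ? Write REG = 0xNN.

REG = 0xc8

prologue: push r1 → mem[0xd8]=0xc8, sp=0xd8
prologue: push r6 → mem[0xd7]=0xc0, sp=0xd7
body[0] mov  r1, #0xc5 → r1=0xc5
body[1] add  r4, r0, r5 → r4=0x0f
body[2] add  r3, r2, #4 → r3=0xc1
body[3] add  r3, r6, r1 → r3=0x85
body[4] add  r6, r6, #10 → r6=0xca
body[5] mov  r3, #0xdd → r3=0xdd
epilogue: pop r6=0xc0, sp=0xd8
epilogue: pop r1=0xc8, sp=0xd9
r1 is callee-saved → restored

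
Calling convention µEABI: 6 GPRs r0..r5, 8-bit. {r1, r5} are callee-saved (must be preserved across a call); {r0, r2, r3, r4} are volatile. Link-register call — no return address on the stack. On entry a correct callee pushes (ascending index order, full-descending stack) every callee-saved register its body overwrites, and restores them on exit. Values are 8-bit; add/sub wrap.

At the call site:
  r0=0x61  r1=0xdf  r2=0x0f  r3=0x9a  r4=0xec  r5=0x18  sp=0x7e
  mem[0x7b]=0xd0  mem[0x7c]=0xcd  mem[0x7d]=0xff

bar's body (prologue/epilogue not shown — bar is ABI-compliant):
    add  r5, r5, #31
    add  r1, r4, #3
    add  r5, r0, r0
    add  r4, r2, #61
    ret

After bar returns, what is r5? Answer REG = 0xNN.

REG = 0x18

prologue: push r1 → mem[0x7d]=0xdf, sp=0x7d
prologue: push r5 → mem[0x7c]=0x18, sp=0x7c
body[0] add  r5, r5, #31 → r5=0x37
body[1] add  r1, r4, #3 → r1=0xef
body[2] add  r5, r0, r0 → r5=0xc2
body[3] add  r4, r2, #61 → r4=0x4c
epilogue: pop r5=0x18, sp=0x7d
epilogue: pop r1=0xdf, sp=0x7e
r5 is callee-saved → restored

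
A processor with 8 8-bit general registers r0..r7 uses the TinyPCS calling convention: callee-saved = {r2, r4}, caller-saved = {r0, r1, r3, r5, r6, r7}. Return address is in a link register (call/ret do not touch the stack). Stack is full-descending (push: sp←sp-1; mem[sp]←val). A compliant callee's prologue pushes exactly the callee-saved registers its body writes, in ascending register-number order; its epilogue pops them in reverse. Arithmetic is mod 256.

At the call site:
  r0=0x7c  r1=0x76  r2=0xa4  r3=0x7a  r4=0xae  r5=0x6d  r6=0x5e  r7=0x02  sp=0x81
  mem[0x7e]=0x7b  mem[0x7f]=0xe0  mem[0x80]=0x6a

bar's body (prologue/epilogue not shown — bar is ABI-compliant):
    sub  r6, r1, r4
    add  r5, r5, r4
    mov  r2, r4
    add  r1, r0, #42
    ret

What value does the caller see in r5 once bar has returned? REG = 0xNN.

prologue: push r2 → mem[0x80]=0xa4, sp=0x80
body[0] sub  r6, r1, r4 → r6=0xc8
body[1] add  r5, r5, r4 → r5=0x1b
body[2] mov  r2, r4 → r2=0xae
body[3] add  r1, r0, #42 → r1=0xa6
epilogue: pop r2=0xa4, sp=0x81
r5 is caller-saved → body value

REG = 0x1b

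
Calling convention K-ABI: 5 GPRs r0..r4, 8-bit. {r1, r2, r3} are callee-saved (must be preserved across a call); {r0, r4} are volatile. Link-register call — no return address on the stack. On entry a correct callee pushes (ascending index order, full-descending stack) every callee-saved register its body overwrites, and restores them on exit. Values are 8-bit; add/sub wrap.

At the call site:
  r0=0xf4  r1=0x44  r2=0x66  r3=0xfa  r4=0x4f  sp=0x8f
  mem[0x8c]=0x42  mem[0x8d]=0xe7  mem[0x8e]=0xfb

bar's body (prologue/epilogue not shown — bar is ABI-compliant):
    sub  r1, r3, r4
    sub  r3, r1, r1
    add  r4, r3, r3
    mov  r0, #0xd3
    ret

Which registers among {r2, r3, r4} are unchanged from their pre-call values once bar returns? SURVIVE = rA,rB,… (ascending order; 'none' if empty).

SURVIVE = r2,r3

prologue: push r1 -> mem[0x8e]=0x44, sp=0x8e
prologue: push r3 -> mem[0x8d]=0xfa, sp=0x8d
body[0] sub  r1, r3, r4 -> r1=0xab
body[1] sub  r3, r1, r1 -> r3=0x00
body[2] add  r4, r3, r3 -> r4=0x00
body[3] mov  r0, #0xd3 -> r0=0xd3
epilogue: pop r3=0xfa, sp=0x8e
epilogue: pop r1=0x44, sp=0x8f
r2: callee-saved, written=False
r3: callee-saved, written=True
r4: caller-saved, written=True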